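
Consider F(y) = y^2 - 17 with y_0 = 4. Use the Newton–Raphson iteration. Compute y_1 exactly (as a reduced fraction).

33/8

F'(y) = 2y.
F(4) = -1, F'(4) = 8, so y_1 = 4 - (-1)/8 = 33/8.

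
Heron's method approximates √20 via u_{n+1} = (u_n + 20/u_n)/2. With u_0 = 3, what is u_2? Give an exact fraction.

u_1 = (3 + 20/3)/2 = 29/6.
u_2 = (29/6 + 20/(29/6))/2 = 1561/348.

1561/348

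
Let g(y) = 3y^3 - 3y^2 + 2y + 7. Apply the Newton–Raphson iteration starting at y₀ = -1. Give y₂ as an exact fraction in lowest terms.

g'(y) = 9y^2 - 6y + 2.
g(-1) = -1, g'(-1) = 17, so y₁ = (-1) - (-1)/17 = -16/17.
g(-16/17) = -201/4913, g'(-16/17) = 4514/289, so y₂ = (-16/17) - (-201/4913)/(4514/289) = -72023/76738.

-72023/76738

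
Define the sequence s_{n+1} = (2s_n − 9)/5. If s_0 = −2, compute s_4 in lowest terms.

s_1 = (2·(−2) − 9)/5 = −13/5.
s_2 = (2·(−13/5) − 9)/5 = −71/25.
s_3 = (2·(−71/25) − 9)/5 = −367/125.
s_4 = (2·(−367/125) − 9)/5 = −1859/625.

−1859/625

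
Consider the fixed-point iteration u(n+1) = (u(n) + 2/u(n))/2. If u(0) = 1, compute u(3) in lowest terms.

577/408

u(1) = (1 + 2/1)/2 = 3/2.
u(2) = (3/2 + 2/(3/2))/2 = 17/12.
u(3) = (17/12 + 2/(17/12))/2 = 577/408.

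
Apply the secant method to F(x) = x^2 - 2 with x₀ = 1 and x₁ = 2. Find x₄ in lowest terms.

F(1) = -1, F(2) = 2. x₂ = 2 - 2·(2 - 1)/(2 - (-1)) = 4/3.
F(2) = 2, F(4/3) = -2/9. x₃ = (4/3) - (-2/9)·((4/3) - 2)/((-2/9) - 2) = 7/5.
F(4/3) = -2/9, F(7/5) = -1/25. x₄ = (7/5) - (-1/25)·((7/5) - (4/3))/((-1/25) - (-2/9)) = 58/41.

58/41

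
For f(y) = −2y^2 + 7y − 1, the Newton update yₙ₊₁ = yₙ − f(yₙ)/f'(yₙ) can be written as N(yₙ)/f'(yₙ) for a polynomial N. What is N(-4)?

f'(y) = −4y + 7.
N(y) = y·f'(y) − f(y) = y·(−4y + 7) − (−2y^2 + 7y − 1) = −2y^2 + 1.
N(-4) = −31.

−31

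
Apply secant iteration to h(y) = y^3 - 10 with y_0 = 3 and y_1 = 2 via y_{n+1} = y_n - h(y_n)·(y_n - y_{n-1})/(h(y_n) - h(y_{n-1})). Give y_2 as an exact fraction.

h(3) = 17, h(2) = -2. y_2 = 2 - (-2)·(2 - 3)/((-2) - 17) = 40/19.

40/19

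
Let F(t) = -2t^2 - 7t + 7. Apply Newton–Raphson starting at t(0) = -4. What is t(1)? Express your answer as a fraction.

F'(t) = -4t - 7.
F(-4) = 3, F'(-4) = 9, so t(1) = (-4) - 3/9 = -13/3.

-13/3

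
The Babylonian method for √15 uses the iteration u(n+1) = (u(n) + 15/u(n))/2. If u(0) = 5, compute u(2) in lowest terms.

31/8

u(1) = (5 + 15/5)/2 = 4.
u(2) = (4 + 15/4)/2 = 31/8.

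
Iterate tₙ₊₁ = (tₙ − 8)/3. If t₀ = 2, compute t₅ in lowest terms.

t₁ = (2 − 8)/3 = −2.
t₂ = ((−2) − 8)/3 = −10/3.
t₃ = ((−10/3) − 8)/3 = −34/9.
t₄ = ((−34/9) − 8)/3 = −106/27.
t₅ = ((−106/27) − 8)/3 = −322/81.

−322/81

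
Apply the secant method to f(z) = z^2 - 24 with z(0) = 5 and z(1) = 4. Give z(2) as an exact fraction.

44/9

f(5) = 1, f(4) = -8. z(2) = 4 - (-8)·(4 - 5)/((-8) - 1) = 44/9.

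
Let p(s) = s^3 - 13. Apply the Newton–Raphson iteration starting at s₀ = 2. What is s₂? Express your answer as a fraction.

p'(s) = 3s^2.
p(2) = -5, p'(2) = 12, so s₁ = 2 - (-5)/12 = 29/12.
p(29/12) = 1925/1728, p'(29/12) = 841/48, so s₂ = (29/12) - (1925/1728)/(841/48) = 35621/15138.

35621/15138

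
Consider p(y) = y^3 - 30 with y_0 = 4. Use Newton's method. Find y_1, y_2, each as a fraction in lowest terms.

p'(y) = 3y^2.
p(4) = 34, p'(4) = 48, so y_1 = 4 - 34/48 = 79/24.
p(79/24) = 78319/13824, p'(79/24) = 6241/192, so y_2 = (79/24) - (78319/13824)/(6241/192) = 700399/224676.

y_1 = 79/24, y_2 = 700399/224676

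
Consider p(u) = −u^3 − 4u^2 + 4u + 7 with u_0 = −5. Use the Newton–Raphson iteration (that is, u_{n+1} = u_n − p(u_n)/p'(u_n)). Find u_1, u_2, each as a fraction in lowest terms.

u_1 = −143/31, u_2 = −3104201/683209

p'(u) = −3u^2 − 8u + 4.
p(−5) = 12, p'(−5) = −31, so u_1 = (−5) − 12/(−31) = −143/31.
p(−143/31) = 47376/29791, p'(−143/31) = −22039/961, so u_2 = (−143/31) − (47376/29791)/(−22039/961) = −3104201/683209.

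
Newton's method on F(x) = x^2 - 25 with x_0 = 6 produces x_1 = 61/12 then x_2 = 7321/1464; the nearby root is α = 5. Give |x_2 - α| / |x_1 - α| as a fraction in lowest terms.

1/122

x_1 - α = 61/12 - 5 = 1/12, so |x_1 - α| = 1/12.
x_2 - α = 7321/1464 - 5 = 1/1464, so |x_2 - α| = 1/1464.
Ratio = (1/1464) / (1/12) = 1/122.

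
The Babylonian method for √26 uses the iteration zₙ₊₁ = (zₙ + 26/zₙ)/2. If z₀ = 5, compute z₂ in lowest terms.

z₁ = (5 + 26/5)/2 = 51/10.
z₂ = (51/10 + 26/(51/10))/2 = 5201/1020.

5201/1020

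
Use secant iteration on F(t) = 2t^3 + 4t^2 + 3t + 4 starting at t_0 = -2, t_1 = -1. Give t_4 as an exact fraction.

F(-2) = -2, F(-1) = 3. t_2 = (-1) - 3·((-1) - (-2))/(3 - (-2)) = -8/5.
F(-1) = 3, F(-8/5) = 156/125. t_3 = (-8/5) - (156/125)·((-8/5) - (-1))/((156/125) - 3) = -148/73.
F(-8/5) = 156/125, F(-148/73) = -897624/389017. t_4 = (-148/73) - (-897624/389017)·((-148/73) - (-8/5))/((-897624/389017) - (156/125)) = -1939492/1108267.

-1939492/1108267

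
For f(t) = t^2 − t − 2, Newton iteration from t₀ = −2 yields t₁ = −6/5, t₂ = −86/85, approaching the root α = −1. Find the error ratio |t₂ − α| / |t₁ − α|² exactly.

5/17

t₁ − α = −6/5 − (−1) = −6/5 + 1 = −1/5, so |t₁ − α| = 1/5.
t₂ − α = −86/85 − (−1) = −86/85 + 1 = −1/85, so |t₂ − α| = 1/85.
|t₁ − α|² = 1/25.
Ratio = (1/85) / (1/25) = 5/17.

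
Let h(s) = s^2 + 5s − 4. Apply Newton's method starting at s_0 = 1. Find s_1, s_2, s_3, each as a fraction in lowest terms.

h'(s) = 2s + 5.
h(1) = 2, h'(1) = 7, so s_1 = 1 − 2/7 = 5/7.
h(5/7) = 4/49, h'(5/7) = 45/7, so s_2 = (5/7) − (4/49)/(45/7) = 221/315.
h(221/315) = 16/99225, h'(221/315) = 2017/315, so s_3 = (221/315) − (16/99225)/(2017/315) = 445741/635355.

s_1 = 5/7, s_2 = 221/315, s_3 = 445741/635355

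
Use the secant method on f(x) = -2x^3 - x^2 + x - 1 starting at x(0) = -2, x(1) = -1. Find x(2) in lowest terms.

-11/10

f(-2) = 9, f(-1) = -1. x(2) = (-1) - (-1)·((-1) - (-2))/((-1) - 9) = -11/10.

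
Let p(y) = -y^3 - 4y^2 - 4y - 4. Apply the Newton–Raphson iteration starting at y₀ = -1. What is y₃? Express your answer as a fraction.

103/3404

p'(y) = -3y^2 - 8y - 4.
p(-1) = -3, p'(-1) = 1, so y₁ = (-1) - (-3)/1 = 2.
p(2) = -36, p'(2) = -32, so y₂ = 2 - (-36)/(-32) = 7/8.
p(7/8) = -5751/512, p'(7/8) = -851/64, so y₃ = (7/8) - (-5751/512)/(-851/64) = 103/3404.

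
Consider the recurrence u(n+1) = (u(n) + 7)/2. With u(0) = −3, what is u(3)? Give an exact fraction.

23/4

u(1) = ((−3) + 7)/2 = 2.
u(2) = (2 + 7)/2 = 9/2.
u(3) = ((9/2) + 7)/2 = 23/4.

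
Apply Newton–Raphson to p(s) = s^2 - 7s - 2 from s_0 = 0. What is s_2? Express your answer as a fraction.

p'(s) = 2s - 7.
p(0) = -2, p'(0) = -7, so s_1 = 0 - (-2)/(-7) = -2/7.
p(-2/7) = 4/49, p'(-2/7) = -53/7, so s_2 = (-2/7) - (4/49)/(-53/7) = -102/371.

-102/371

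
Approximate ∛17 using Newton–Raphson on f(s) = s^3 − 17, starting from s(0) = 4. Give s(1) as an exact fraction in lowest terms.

f'(s) = 3s^2.
f(4) = 47, f'(4) = 48, so s(1) = 4 − 47/48 = 145/48.

145/48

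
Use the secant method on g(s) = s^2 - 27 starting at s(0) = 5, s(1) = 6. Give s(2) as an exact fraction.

g(5) = -2, g(6) = 9. s(2) = 6 - 9·(6 - 5)/(9 - (-2)) = 57/11.

57/11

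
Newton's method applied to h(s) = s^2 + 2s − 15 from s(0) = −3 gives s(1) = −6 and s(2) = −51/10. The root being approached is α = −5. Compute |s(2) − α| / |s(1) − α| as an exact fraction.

s(1) − α = −6 − (−5) = −6 + 5 = −1, so |s(1) − α| = 1.
s(2) − α = −51/10 − (−5) = −51/10 + 5 = −1/10, so |s(2) − α| = 1/10.
Ratio = (1/10) / 1 = 1/10.

1/10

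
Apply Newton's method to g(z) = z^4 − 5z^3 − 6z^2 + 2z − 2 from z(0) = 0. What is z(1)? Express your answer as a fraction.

g'(z) = 4z^3 − 15z^2 − 12z + 2.
g(0) = −2, g'(0) = 2, so z(1) = 0 − (−2)/2 = 1.

1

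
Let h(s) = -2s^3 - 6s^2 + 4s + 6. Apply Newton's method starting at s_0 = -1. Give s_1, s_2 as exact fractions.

h'(s) = -6s^2 - 12s + 4.
h(-1) = -2, h'(-1) = 10, so s_1 = (-1) - (-2)/10 = -4/5.
h(-4/5) = -2/125, h'(-4/5) = 244/25, so s_2 = (-4/5) - (-2/125)/(244/25) = -487/610.

s_1 = -4/5, s_2 = -487/610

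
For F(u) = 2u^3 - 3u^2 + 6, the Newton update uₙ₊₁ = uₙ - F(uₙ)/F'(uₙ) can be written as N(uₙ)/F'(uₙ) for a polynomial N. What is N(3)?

F'(u) = 6u^2 - 6u.
N(u) = u·F'(u) - F(u) = u·(6u^2 - 6u) - (2u^3 - 3u^2 + 6) = 4u^3 - 3u^2 - 6.
N(3) = 75.

75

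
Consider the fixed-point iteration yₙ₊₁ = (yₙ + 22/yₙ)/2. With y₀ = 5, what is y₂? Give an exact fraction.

y₁ = (5 + 22/5)/2 = 47/10.
y₂ = (47/10 + 22/(47/10))/2 = 4409/940.

4409/940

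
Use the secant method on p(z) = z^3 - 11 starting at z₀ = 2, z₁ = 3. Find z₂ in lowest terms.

p(2) = -3, p(3) = 16. z₂ = 3 - 16·(3 - 2)/(16 - (-3)) = 41/19.

41/19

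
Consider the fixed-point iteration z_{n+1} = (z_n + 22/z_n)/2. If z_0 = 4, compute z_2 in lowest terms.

713/152

z_1 = (4 + 22/4)/2 = 19/4.
z_2 = (19/4 + 22/(19/4))/2 = 713/152.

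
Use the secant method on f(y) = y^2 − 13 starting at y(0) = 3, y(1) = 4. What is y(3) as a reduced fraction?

191/53

f(3) = −4, f(4) = 3. y(2) = 4 − 3·(4 − 3)/(3 − (−4)) = 25/7.
f(4) = 3, f(25/7) = −12/49. y(3) = (25/7) − (−12/49)·((25/7) − 4)/((−12/49) − 3) = 191/53.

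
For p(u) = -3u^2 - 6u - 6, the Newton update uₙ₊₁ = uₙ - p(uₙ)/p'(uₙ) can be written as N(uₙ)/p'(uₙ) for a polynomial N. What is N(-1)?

3

p'(u) = -6u - 6.
N(u) = u·p'(u) - p(u) = u·(-6u - 6) - (-3u^2 - 6u - 6) = -3u^2 + 6.
N(-1) = 3.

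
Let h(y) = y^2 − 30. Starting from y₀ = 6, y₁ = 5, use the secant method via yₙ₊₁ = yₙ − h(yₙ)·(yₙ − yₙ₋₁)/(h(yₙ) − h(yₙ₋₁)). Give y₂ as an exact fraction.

h(6) = 6, h(5) = −5. y₂ = 5 − (−5)·(5 − 6)/((−5) − 6) = 60/11.

60/11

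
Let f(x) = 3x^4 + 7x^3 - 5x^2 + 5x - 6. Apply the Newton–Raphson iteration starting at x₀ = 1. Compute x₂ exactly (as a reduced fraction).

38418/46613

f'(x) = 12x^3 + 21x^2 - 10x + 5.
f(1) = 4, f'(1) = 28, so x₁ = 1 - 4/28 = 6/7.
f(6/7) = 1536/2401, f'(6/7) = 6659/343, so x₂ = (6/7) - (1536/2401)/(6659/343) = 38418/46613.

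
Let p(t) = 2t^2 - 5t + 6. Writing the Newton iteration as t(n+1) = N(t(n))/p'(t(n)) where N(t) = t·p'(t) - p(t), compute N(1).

p'(t) = 4t - 5.
N(t) = t·p'(t) - p(t) = t·(4t - 5) - (2t^2 - 5t + 6) = 2t^2 - 6.
N(1) = -4.

-4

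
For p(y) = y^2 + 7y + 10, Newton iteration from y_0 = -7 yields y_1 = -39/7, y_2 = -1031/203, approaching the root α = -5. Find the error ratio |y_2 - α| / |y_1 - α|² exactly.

y_1 - α = -39/7 - (-5) = -39/7 + 5 = -4/7, so |y_1 - α| = 4/7.
y_2 - α = -1031/203 - (-5) = -1031/203 + 5 = -16/203, so |y_2 - α| = 16/203.
|y_1 - α|² = 16/49.
Ratio = (16/203) / (16/49) = 7/29.

7/29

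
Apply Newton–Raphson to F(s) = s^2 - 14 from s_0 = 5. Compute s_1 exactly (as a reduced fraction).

F'(s) = 2s.
F(5) = 11, F'(5) = 10, so s_1 = 5 - 11/10 = 39/10.

39/10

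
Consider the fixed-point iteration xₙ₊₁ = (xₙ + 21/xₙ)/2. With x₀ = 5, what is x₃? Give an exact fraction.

x₁ = (5 + 21/5)/2 = 23/5.
x₂ = (23/5 + 21/(23/5))/2 = 527/115.
x₃ = (527/115 + 21/(527/115))/2 = 277727/60605.

277727/60605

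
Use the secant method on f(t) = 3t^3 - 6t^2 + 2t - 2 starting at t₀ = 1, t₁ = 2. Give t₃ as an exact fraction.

217/121

f(1) = -3, f(2) = 2. t₂ = 2 - 2·(2 - 1)/(2 - (-3)) = 8/5.
f(2) = 2, f(8/5) = -234/125. t₃ = (8/5) - (-234/125)·((8/5) - 2)/((-234/125) - 2) = 217/121.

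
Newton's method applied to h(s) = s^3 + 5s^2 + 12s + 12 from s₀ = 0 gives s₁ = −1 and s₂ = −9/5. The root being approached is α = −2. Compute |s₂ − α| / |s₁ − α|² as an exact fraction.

1/5

s₁ − α = −1 − (−2) = −1 + 2 = 1, so |s₁ − α| = 1.
s₂ − α = −9/5 − (−2) = −9/5 + 2 = 1/5, so |s₂ − α| = 1/5.
|s₁ − α|² = 1.
Ratio = (1/5) / 1 = 1/5.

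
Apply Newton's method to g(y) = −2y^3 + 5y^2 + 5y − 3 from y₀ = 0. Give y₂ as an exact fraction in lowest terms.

492/1105

g'(y) = −6y^2 + 10y + 5.
g(0) = −3, g'(0) = 5, so y₁ = 0 − (−3)/5 = 3/5.
g(3/5) = 171/125, g'(3/5) = 221/25, so y₂ = (3/5) − (171/125)/(221/25) = 492/1105.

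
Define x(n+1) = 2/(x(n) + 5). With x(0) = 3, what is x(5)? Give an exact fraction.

x(1) = 2/(3 + 5) = 1/4.
x(2) = 2/(1/4 + 5) = 8/21.
x(3) = 2/(8/21 + 5) = 42/113.
x(4) = 2/(42/113 + 5) = 226/607.
x(5) = 2/(226/607 + 5) = 1214/3261.

1214/3261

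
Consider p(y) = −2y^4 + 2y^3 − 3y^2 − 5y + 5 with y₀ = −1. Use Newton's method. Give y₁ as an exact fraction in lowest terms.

−6/5

p'(y) = −8y^3 + 6y^2 − 6y − 5.
p(−1) = 3, p'(−1) = 15, so y₁ = (−1) − 3/15 = −6/5.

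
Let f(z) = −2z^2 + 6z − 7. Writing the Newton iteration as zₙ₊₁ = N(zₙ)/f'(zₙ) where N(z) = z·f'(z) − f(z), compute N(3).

f'(z) = −4z + 6.
N(z) = z·f'(z) − f(z) = z·(−4z + 6) − (−2z^2 + 6z − 7) = −2z^2 + 7.
N(3) = −11.

−11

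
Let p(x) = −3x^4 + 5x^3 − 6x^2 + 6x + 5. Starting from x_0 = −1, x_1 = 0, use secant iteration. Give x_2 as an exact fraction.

p(−1) = −15, p(0) = 5. x_2 = 0 − 5·(0 − (−1))/(5 − (−15)) = −1/4.

−1/4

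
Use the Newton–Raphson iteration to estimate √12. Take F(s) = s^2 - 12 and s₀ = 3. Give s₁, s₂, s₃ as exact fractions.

F'(s) = 2s.
F(3) = -3, F'(3) = 6, so s₁ = 3 - (-3)/6 = 7/2.
F(7/2) = 1/4, F'(7/2) = 7, so s₂ = (7/2) - (1/4)/7 = 97/28.
F(97/28) = 1/784, F'(97/28) = 97/14, so s₃ = (97/28) - (1/784)/(97/14) = 18817/5432.

s₁ = 7/2, s₂ = 97/28, s₃ = 18817/5432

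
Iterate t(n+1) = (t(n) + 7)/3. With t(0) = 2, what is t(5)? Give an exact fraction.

t(1) = (2 + 7)/3 = 3.
t(2) = (3 + 7)/3 = 10/3.
t(3) = ((10/3) + 7)/3 = 31/9.
t(4) = ((31/9) + 7)/3 = 94/27.
t(5) = ((94/27) + 7)/3 = 283/81.

283/81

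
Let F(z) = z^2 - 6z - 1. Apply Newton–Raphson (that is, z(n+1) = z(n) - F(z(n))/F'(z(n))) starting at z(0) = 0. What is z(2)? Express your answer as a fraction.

F'(z) = 2z - 6.
F(0) = -1, F'(0) = -6, so z(1) = 0 - (-1)/(-6) = -1/6.
F(-1/6) = 1/36, F'(-1/6) = -19/3, so z(2) = (-1/6) - (1/36)/(-19/3) = -37/228.

-37/228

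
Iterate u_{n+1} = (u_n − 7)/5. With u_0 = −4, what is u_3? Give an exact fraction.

−221/125

u_1 = ((−4) − 7)/5 = −11/5.
u_2 = ((−11/5) − 7)/5 = −46/25.
u_3 = ((−46/25) − 7)/5 = −221/125.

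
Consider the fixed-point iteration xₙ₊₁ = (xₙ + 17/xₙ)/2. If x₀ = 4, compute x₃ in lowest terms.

x₁ = (4 + 17/4)/2 = 33/8.
x₂ = (33/8 + 17/(33/8))/2 = 2177/528.
x₃ = (2177/528 + 17/(2177/528))/2 = 9478657/2298912.

9478657/2298912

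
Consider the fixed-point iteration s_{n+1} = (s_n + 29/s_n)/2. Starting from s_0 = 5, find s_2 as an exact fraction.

727/135

s_1 = (5 + 29/5)/2 = 27/5.
s_2 = (27/5 + 29/(27/5))/2 = 727/135.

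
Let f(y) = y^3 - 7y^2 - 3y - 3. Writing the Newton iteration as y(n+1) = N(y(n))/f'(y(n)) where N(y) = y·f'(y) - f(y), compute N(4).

19

f'(y) = 3y^2 - 14y - 3.
N(y) = y·f'(y) - f(y) = y·(3y^2 - 14y - 3) - (y^3 - 7y^2 - 3y - 3) = 2y^3 - 7y^2 + 3.
N(4) = 19.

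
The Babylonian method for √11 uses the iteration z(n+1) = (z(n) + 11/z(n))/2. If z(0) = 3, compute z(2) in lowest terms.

z(1) = (3 + 11/3)/2 = 10/3.
z(2) = (10/3 + 11/(10/3))/2 = 199/60.

199/60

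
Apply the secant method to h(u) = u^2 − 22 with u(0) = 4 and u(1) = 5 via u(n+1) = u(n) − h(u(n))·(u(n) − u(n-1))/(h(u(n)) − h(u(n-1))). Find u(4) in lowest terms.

1909/407

h(4) = −6, h(5) = 3. u(2) = 5 − 3·(5 − 4)/(3 − (−6)) = 14/3.
h(5) = 3, h(14/3) = −2/9. u(3) = (14/3) − (−2/9)·((14/3) − 5)/((−2/9) − 3) = 136/29.
h(14/3) = −2/9, h(136/29) = −6/841. u(4) = (136/29) − (−6/841)·((136/29) − (14/3))/((−6/841) − (−2/9)) = 1909/407.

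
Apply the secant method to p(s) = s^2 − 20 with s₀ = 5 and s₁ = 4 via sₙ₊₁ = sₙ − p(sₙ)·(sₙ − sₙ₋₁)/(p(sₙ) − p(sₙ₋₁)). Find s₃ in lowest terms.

p(5) = 5, p(4) = −4. s₂ = 4 − (−4)·(4 − 5)/((−4) − 5) = 40/9.
p(4) = −4, p(40/9) = −20/81. s₃ = (40/9) − (−20/81)·((40/9) − 4)/((−20/81) − (−4)) = 85/19.

85/19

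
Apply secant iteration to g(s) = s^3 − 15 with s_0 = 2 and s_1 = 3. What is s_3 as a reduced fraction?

g(2) = −7, g(3) = 12. s_2 = 3 − 12·(3 − 2)/(12 − (−7)) = 45/19.
g(3) = 12, g(45/19) = −11760/6859. s_3 = (45/19) − (−11760/6859)·((45/19) − 3)/((−11760/6859) − 12) = 6395/2613.

6395/2613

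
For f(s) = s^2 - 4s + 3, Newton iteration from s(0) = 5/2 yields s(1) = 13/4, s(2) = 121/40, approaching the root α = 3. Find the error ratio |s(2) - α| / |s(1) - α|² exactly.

s(1) - α = 13/4 - 3 = 1/4, so |s(1) - α| = 1/4.
s(2) - α = 121/40 - 3 = 1/40, so |s(2) - α| = 1/40.
|s(1) - α|² = 1/16.
Ratio = (1/40) / (1/16) = 2/5.

2/5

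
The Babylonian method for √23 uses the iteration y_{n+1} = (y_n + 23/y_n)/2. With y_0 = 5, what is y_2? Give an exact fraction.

y_1 = (5 + 23/5)/2 = 24/5.
y_2 = (24/5 + 23/(24/5))/2 = 1151/240.

1151/240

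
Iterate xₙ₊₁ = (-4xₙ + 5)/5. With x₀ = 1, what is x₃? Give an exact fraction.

41/125

x₁ = (-4·1 + 5)/5 = 1/5.
x₂ = (-4·(1/5) + 5)/5 = 21/25.
x₃ = (-4·(21/25) + 5)/5 = 41/125.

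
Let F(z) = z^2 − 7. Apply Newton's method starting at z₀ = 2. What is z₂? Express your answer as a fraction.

F'(z) = 2z.
F(2) = −3, F'(2) = 4, so z₁ = 2 − (−3)/4 = 11/4.
F(11/4) = 9/16, F'(11/4) = 11/2, so z₂ = (11/4) − (9/16)/(11/2) = 233/88.

233/88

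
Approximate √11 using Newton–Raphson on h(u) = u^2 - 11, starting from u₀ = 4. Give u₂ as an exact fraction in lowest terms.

h'(u) = 2u.
h(4) = 5, h'(4) = 8, so u₁ = 4 - 5/8 = 27/8.
h(27/8) = 25/64, h'(27/8) = 27/4, so u₂ = (27/8) - (25/64)/(27/4) = 1433/432.

1433/432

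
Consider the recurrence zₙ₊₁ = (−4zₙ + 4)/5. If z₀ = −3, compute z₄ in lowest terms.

z₁ = (−4·(−3) + 4)/5 = 16/5.
z₂ = (−4·(16/5) + 4)/5 = −44/25.
z₃ = (−4·(−44/25) + 4)/5 = 276/125.
z₄ = (−4·(276/125) + 4)/5 = −604/625.

−604/625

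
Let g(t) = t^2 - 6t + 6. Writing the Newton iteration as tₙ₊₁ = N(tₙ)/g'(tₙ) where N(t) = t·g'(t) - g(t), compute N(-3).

3

g'(t) = 2t - 6.
N(t) = t·g'(t) - g(t) = t·(2t - 6) - (t^2 - 6t + 6) = t^2 - 6.
N(-3) = 3.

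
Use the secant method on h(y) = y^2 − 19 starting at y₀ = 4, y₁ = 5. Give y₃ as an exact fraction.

61/14

h(4) = −3, h(5) = 6. y₂ = 5 − 6·(5 − 4)/(6 − (−3)) = 13/3.
h(5) = 6, h(13/3) = −2/9. y₃ = (13/3) − (−2/9)·((13/3) − 5)/((−2/9) − 6) = 61/14.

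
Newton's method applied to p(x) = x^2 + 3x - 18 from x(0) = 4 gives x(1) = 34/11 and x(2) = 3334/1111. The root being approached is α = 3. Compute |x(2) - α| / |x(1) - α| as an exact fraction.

x(1) - α = 34/11 - 3 = 1/11, so |x(1) - α| = 1/11.
x(2) - α = 3334/1111 - 3 = 1/1111, so |x(2) - α| = 1/1111.
Ratio = (1/1111) / (1/11) = 1/101.

1/101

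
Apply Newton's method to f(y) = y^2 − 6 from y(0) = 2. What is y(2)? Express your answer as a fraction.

49/20

f'(y) = 2y.
f(2) = −2, f'(2) = 4, so y(1) = 2 − (−2)/4 = 5/2.
f(5/2) = 1/4, f'(5/2) = 5, so y(2) = (5/2) − (1/4)/5 = 49/20.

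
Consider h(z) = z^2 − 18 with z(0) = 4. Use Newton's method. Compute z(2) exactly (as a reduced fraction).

h'(z) = 2z.
h(4) = −2, h'(4) = 8, so z(1) = 4 − (−2)/8 = 17/4.
h(17/4) = 1/16, h'(17/4) = 17/2, so z(2) = (17/4) − (1/16)/(17/2) = 577/136.

577/136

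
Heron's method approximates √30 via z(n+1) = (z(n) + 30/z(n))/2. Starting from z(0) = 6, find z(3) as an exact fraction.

116161/21208

z(1) = (6 + 30/6)/2 = 11/2.
z(2) = (11/2 + 30/(11/2))/2 = 241/44.
z(3) = (241/44 + 30/(241/44))/2 = 116161/21208.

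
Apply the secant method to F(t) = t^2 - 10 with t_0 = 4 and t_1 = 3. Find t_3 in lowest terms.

F(4) = 6, F(3) = -1. t_2 = 3 - (-1)·(3 - 4)/((-1) - 6) = 22/7.
F(3) = -1, F(22/7) = -6/49. t_3 = (22/7) - (-6/49)·((22/7) - 3)/((-6/49) - (-1)) = 136/43.

136/43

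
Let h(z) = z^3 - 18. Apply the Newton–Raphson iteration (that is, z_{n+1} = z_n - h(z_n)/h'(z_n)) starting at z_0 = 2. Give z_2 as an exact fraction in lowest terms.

h'(z) = 3z^2.
h(2) = -10, h'(2) = 12, so z_1 = 2 - (-10)/12 = 17/6.
h(17/6) = 1025/216, h'(17/6) = 289/12, so z_2 = (17/6) - (1025/216)/(289/12) = 6857/2601.

6857/2601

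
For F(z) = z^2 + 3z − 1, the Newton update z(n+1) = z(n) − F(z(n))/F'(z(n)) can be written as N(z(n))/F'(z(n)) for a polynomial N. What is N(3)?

F'(z) = 2z + 3.
N(z) = z·F'(z) − F(z) = z·(2z + 3) − (z^2 + 3z − 1) = z^2 + 1.
N(3) = 10.

10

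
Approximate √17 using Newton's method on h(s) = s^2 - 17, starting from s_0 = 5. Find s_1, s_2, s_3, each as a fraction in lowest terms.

h'(s) = 2s.
h(5) = 8, h'(5) = 10, so s_1 = 5 - 8/10 = 21/5.
h(21/5) = 16/25, h'(21/5) = 42/5, so s_2 = (21/5) - (16/25)/(42/5) = 433/105.
h(433/105) = 64/11025, h'(433/105) = 866/105, so s_3 = (433/105) - (64/11025)/(866/105) = 187457/45465.

s_1 = 21/5, s_2 = 433/105, s_3 = 187457/45465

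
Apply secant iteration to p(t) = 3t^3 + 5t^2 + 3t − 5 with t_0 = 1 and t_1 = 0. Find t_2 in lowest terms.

p(1) = 6, p(0) = −5. t_2 = 0 − (−5)·(0 − 1)/((−5) − 6) = 5/11.

5/11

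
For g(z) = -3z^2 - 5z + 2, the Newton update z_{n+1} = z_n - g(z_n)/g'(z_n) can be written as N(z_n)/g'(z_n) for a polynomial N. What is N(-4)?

-50

g'(z) = -6z - 5.
N(z) = z·g'(z) - g(z) = z·(-6z - 5) - (-3z^2 - 5z + 2) = -3z^2 - 2.
N(-4) = -50.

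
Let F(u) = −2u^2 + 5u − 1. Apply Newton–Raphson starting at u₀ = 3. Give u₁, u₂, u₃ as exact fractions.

u₁ = 17/7, u₂ = 529/231, u₃ = 506321/221991

F'(u) = −4u + 5.
F(3) = −4, F'(3) = −7, so u₁ = 3 − (−4)/(−7) = 17/7.
F(17/7) = −32/49, F'(17/7) = −33/7, so u₂ = (17/7) − (−32/49)/(−33/7) = 529/231.
F(529/231) = −2048/53361, F'(529/231) = −961/231, so u₃ = (529/231) − (−2048/53361)/(−961/231) = 506321/221991.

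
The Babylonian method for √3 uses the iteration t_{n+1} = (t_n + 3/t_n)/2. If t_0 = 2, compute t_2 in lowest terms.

t_1 = (2 + 3/2)/2 = 7/4.
t_2 = (7/4 + 3/(7/4))/2 = 97/56.

97/56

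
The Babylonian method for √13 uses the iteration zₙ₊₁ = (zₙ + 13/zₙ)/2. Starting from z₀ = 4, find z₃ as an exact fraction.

z₁ = (4 + 13/4)/2 = 29/8.
z₂ = (29/8 + 13/(29/8))/2 = 1673/464.
z₃ = (1673/464 + 13/(1673/464))/2 = 5597777/1552544.

5597777/1552544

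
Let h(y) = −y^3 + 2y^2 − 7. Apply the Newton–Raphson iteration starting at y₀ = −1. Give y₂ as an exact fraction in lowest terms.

h'(y) = −3y^2 + 4y.
h(−1) = −4, h'(−1) = −7, so y₁ = (−1) − (−4)/(−7) = −11/7.
h(−11/7) = 624/343, h'(−11/7) = −671/49, so y₂ = (−11/7) − (624/343)/(−671/49) = −6757/4697.

−6757/4697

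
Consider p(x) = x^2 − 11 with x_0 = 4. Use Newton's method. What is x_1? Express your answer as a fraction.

p'(x) = 2x.
p(4) = 5, p'(4) = 8, so x_1 = 4 − 5/8 = 27/8.

27/8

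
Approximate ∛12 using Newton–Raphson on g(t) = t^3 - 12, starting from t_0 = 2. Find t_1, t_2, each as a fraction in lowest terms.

g'(t) = 3t^2.
g(2) = -4, g'(2) = 12, so t_1 = 2 - (-4)/12 = 7/3.
g(7/3) = 19/27, g'(7/3) = 49/3, so t_2 = (7/3) - (19/27)/(49/3) = 1010/441.

t_1 = 7/3, t_2 = 1010/441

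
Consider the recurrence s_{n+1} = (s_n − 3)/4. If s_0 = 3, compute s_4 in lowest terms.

−63/64

s_1 = (3 − 3)/4 = 0.
s_2 = (0 − 3)/4 = −3/4.
s_3 = ((−3/4) − 3)/4 = −15/16.
s_4 = ((−15/16) − 3)/4 = −63/64.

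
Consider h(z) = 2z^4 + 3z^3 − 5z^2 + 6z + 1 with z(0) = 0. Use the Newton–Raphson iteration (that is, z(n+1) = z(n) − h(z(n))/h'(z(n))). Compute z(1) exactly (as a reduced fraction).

h'(z) = 8z^3 + 9z^2 − 10z + 6.
h(0) = 1, h'(0) = 6, so z(1) = 0 − 1/6 = −1/6.

−1/6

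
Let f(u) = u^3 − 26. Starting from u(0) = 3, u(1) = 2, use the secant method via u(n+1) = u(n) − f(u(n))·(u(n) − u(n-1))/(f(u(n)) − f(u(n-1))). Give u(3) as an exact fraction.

3319/1118

f(3) = 1, f(2) = −18. u(2) = 2 − (−18)·(2 − 3)/((−18) − 1) = 56/19.
f(2) = −18, f(56/19) = −2718/6859. u(3) = (56/19) − (−2718/6859)·((56/19) − 2)/((−2718/6859) − (−18)) = 3319/1118.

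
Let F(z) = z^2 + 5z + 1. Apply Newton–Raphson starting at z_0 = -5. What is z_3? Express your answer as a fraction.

F'(z) = 2z + 5.
F(-5) = 1, F'(-5) = -5, so z_1 = (-5) - 1/(-5) = -24/5.
F(-24/5) = 1/25, F'(-24/5) = -23/5, so z_2 = (-24/5) - (1/25)/(-23/5) = -551/115.
F(-551/115) = 1/13225, F'(-551/115) = -527/115, so z_3 = (-551/115) - (1/13225)/(-527/115) = -290376/60605.

-290376/60605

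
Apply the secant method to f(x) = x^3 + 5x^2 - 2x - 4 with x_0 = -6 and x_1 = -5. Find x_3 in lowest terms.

f(-6) = -28, f(-5) = 6. x_2 = (-5) - 6·((-5) - (-6))/(6 - (-28)) = -88/17.
f(-5) = 6, f(-88/17) = 7980/4913. x_3 = (-88/17) - (7980/4913)·((-88/17) - (-5))/((7980/4913) - 6) = -18782/3583.

-18782/3583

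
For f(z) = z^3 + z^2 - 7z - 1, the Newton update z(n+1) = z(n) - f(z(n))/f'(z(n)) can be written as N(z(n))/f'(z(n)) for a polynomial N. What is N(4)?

145

f'(z) = 3z^2 + 2z - 7.
N(z) = z·f'(z) - f(z) = z·(3z^2 + 2z - 7) - (z^3 + z^2 - 7z - 1) = 2z^3 + z^2 + 1.
N(4) = 145.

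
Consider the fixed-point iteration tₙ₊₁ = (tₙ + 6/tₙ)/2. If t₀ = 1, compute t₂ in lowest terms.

73/28

t₁ = (1 + 6/1)/2 = 7/2.
t₂ = (7/2 + 6/(7/2))/2 = 73/28.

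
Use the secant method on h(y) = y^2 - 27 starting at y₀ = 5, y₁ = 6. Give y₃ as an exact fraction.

213/41

h(5) = -2, h(6) = 9. y₂ = 6 - 9·(6 - 5)/(9 - (-2)) = 57/11.
h(6) = 9, h(57/11) = -18/121. y₃ = (57/11) - (-18/121)·((57/11) - 6)/((-18/121) - 9) = 213/41.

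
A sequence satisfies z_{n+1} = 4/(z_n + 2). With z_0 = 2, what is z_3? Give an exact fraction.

6/5

z_1 = 4/(2 + 2) = 1.
z_2 = 4/(1 + 2) = 4/3.
z_3 = 4/(4/3 + 2) = 6/5.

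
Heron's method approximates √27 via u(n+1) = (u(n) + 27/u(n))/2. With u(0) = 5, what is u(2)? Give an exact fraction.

u(1) = (5 + 27/5)/2 = 26/5.
u(2) = (26/5 + 27/(26/5))/2 = 1351/260.

1351/260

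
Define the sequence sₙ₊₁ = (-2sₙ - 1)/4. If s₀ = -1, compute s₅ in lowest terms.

-9/64

s₁ = (-2·(-1) - 1)/4 = 1/4.
s₂ = (-2·(1/4) - 1)/4 = -3/8.
s₃ = (-2·(-3/8) - 1)/4 = -1/16.
s₄ = (-2·(-1/16) - 1)/4 = -7/32.
s₅ = (-2·(-7/32) - 1)/4 = -9/64.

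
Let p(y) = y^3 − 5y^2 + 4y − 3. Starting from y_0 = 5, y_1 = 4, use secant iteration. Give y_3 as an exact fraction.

p(5) = 17, p(4) = −3. y_2 = 4 − (−3)·(4 − 5)/((−3) − 17) = 83/20.
p(4) = −3, p(83/20) = −8313/8000. y_3 = (83/20) − (−8313/8000)·((83/20) − 4)/((−8313/8000) − (−3)) = 7372/1743.

7372/1743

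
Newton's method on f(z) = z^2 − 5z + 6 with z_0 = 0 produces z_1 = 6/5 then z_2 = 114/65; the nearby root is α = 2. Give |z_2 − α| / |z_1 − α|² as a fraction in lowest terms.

5/13

z_1 − α = 6/5 − 2 = −4/5, so |z_1 − α| = 4/5.
z_2 − α = 114/65 − 2 = −16/65, so |z_2 − α| = 16/65.
|z_1 − α|² = 16/25.
Ratio = (16/65) / (16/25) = 5/13.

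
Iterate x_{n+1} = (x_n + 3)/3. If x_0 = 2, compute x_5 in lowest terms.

365/243

x_1 = (2 + 3)/3 = 5/3.
x_2 = ((5/3) + 3)/3 = 14/9.
x_3 = ((14/9) + 3)/3 = 41/27.
x_4 = ((41/27) + 3)/3 = 122/81.
x_5 = ((122/81) + 3)/3 = 365/243.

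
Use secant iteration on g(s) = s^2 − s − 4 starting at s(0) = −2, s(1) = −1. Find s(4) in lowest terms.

−89/57

g(−2) = 2, g(−1) = −2. s(2) = (−1) − (−2)·((−1) − (−2))/((−2) − 2) = −3/2.
g(−1) = −2, g(−3/2) = −1/4. s(3) = (−3/2) − (−1/4)·((−3/2) − (−1))/((−1/4) − (−2)) = −11/7.
g(−3/2) = −1/4, g(−11/7) = 2/49. s(4) = (−11/7) − (2/49)·((−11/7) − (−3/2))/((2/49) − (−1/4)) = −89/57.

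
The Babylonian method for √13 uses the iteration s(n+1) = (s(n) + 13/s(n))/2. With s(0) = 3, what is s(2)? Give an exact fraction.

s(1) = (3 + 13/3)/2 = 11/3.
s(2) = (11/3 + 13/(11/3))/2 = 119/33.

119/33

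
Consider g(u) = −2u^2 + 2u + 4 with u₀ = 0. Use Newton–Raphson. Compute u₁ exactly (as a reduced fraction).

−2

g'(u) = −4u + 2.
g(0) = 4, g'(0) = 2, so u₁ = 0 − 4/2 = −2.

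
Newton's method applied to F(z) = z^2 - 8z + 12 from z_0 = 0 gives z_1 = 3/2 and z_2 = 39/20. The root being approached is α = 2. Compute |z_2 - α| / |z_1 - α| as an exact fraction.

z_1 - α = 3/2 - 2 = -1/2, so |z_1 - α| = 1/2.
z_2 - α = 39/20 - 2 = -1/20, so |z_2 - α| = 1/20.
Ratio = (1/20) / (1/2) = 1/10.

1/10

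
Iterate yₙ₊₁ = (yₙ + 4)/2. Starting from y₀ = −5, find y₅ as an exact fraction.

y₁ = ((−5) + 4)/2 = −1/2.
y₂ = ((−1/2) + 4)/2 = 7/4.
y₃ = ((7/4) + 4)/2 = 23/8.
y₄ = ((23/8) + 4)/2 = 55/16.
y₅ = ((55/16) + 4)/2 = 119/32.

119/32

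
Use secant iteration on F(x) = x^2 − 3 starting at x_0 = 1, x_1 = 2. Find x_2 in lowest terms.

F(1) = −2, F(2) = 1. x_2 = 2 − 1·(2 − 1)/(1 − (−2)) = 5/3.

5/3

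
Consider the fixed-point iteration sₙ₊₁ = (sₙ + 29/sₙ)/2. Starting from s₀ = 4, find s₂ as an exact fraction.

3881/720

s₁ = (4 + 29/4)/2 = 45/8.
s₂ = (45/8 + 29/(45/8))/2 = 3881/720.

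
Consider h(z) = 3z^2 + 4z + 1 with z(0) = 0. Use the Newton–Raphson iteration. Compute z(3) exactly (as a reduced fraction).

h'(z) = 6z + 4.
h(0) = 1, h'(0) = 4, so z(1) = 0 − 1/4 = −1/4.
h(−1/4) = 3/16, h'(−1/4) = 5/2, so z(2) = (−1/4) − (3/16)/(5/2) = −13/40.
h(−13/40) = 27/1600, h'(−13/40) = 41/20, so z(3) = (−13/40) − (27/1600)/(41/20) = −1093/3280.

−1093/3280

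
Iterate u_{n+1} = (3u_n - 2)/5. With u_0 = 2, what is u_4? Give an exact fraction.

-382/625

u_1 = (3·2 - 2)/5 = 4/5.
u_2 = (3·(4/5) - 2)/5 = 2/25.
u_3 = (3·(2/25) - 2)/5 = -44/125.
u_4 = (3·(-44/125) - 2)/5 = -382/625.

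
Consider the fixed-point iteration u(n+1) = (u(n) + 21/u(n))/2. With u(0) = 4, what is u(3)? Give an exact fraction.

u(1) = (4 + 21/4)/2 = 37/8.
u(2) = (37/8 + 21/(37/8))/2 = 2713/592.
u(3) = (2713/592 + 21/(2713/592))/2 = 14720113/3212192.

14720113/3212192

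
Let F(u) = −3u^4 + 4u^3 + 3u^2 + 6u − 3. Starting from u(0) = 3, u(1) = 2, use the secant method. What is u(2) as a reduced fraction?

F(3) = −93, F(2) = 5. u(2) = 2 − 5·(2 − 3)/(5 − (−93)) = 201/98.

201/98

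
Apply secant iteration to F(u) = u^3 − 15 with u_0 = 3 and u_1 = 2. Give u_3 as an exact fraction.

12885/5179

F(3) = 12, F(2) = −7. u_2 = 2 − (−7)·(2 − 3)/((−7) − 12) = 45/19.
F(2) = −7, F(45/19) = −11760/6859. u_3 = (45/19) − (−11760/6859)·((45/19) − 2)/((−11760/6859) − (−7)) = 12885/5179.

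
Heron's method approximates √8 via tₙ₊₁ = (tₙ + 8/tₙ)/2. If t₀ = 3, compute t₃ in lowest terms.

665857/235416

t₁ = (3 + 8/3)/2 = 17/6.
t₂ = (17/6 + 8/(17/6))/2 = 577/204.
t₃ = (577/204 + 8/(577/204))/2 = 665857/235416.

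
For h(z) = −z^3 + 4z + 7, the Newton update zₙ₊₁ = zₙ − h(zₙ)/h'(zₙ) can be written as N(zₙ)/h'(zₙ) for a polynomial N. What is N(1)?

−9

h'(z) = −3z^2 + 4.
N(z) = z·h'(z) − h(z) = z·(−3z^2 + 4) − (−z^3 + 4z + 7) = −2z^3 − 7.
N(1) = −9.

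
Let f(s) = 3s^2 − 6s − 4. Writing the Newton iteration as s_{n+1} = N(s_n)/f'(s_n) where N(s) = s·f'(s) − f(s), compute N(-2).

16

f'(s) = 6s − 6.
N(s) = s·f'(s) − f(s) = s·(6s − 6) − (3s^2 − 6s − 4) = 3s^2 + 4.
N(-2) = 16.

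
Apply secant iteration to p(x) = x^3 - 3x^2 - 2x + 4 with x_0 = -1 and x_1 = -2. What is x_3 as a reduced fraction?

p(-1) = 2, p(-2) = -12. x_2 = (-2) - (-12)·((-2) - (-1))/((-12) - 2) = -8/7.
p(-2) = -12, p(-8/7) = 300/343. x_3 = (-8/7) - (300/343)·((-8/7) - (-2))/((300/343) - (-12)) = -221/184.

-221/184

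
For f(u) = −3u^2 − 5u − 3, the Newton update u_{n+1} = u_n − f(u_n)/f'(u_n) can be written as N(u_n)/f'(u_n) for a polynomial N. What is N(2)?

−9

f'(u) = −6u − 5.
N(u) = u·f'(u) − f(u) = u·(−6u − 5) − (−3u^2 − 5u − 3) = −3u^2 + 3.
N(2) = −9.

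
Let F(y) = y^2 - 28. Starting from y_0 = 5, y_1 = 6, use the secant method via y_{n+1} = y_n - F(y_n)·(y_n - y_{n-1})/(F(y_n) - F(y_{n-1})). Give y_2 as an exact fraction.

58/11

F(5) = -3, F(6) = 8. y_2 = 6 - 8·(6 - 5)/(8 - (-3)) = 58/11.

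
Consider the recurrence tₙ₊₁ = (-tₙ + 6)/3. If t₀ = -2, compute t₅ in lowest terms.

t₁ = (-(-2) + 6)/3 = 8/3.
t₂ = (-(8/3) + 6)/3 = 10/9.
t₃ = (-(10/9) + 6)/3 = 44/27.
t₄ = (-(44/27) + 6)/3 = 118/81.
t₅ = (-(118/81) + 6)/3 = 368/243.

368/243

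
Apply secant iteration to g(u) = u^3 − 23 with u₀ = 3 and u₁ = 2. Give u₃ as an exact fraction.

g(3) = 4, g(2) = −15. u₂ = 2 − (−15)·(2 − 3)/((−15) − 4) = 53/19.
g(2) = −15, g(53/19) = −8880/6859. u₃ = (53/19) − (−8880/6859)·((53/19) − 2)/((−8880/6859) − (−15)) = 5983/2089.

5983/2089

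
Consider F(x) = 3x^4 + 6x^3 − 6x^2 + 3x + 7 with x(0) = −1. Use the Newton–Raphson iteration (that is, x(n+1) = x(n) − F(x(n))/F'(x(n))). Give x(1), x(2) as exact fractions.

x(1) = −16/21, x(2) = −275679/373499

F'(x) = 12x^3 + 18x^2 − 12x + 3.
F(−1) = −5, F'(−1) = 21, so x(1) = (−1) − (−5)/21 = −16/21.
F(−16/21) = −26675/64827, F'(−16/21) = 53357/3087, so x(2) = (−16/21) − (−26675/64827)/(53357/3087) = −275679/373499.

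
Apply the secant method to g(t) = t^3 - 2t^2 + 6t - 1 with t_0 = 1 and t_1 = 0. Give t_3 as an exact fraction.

25/141

g(1) = 4, g(0) = -1. t_2 = 0 - (-1)·(0 - 1)/((-1) - 4) = 1/5.
g(0) = -1, g(1/5) = 16/125. t_3 = (1/5) - (16/125)·((1/5) - 0)/((16/125) - (-1)) = 25/141.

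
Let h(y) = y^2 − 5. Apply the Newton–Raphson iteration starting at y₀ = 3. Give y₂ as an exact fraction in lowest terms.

47/21

h'(y) = 2y.
h(3) = 4, h'(3) = 6, so y₁ = 3 − 4/6 = 7/3.
h(7/3) = 4/9, h'(7/3) = 14/3, so y₂ = (7/3) − (4/9)/(14/3) = 47/21.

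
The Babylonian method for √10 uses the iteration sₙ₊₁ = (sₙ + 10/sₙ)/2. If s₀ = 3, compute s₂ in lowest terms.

721/228

s₁ = (3 + 10/3)/2 = 19/6.
s₂ = (19/6 + 10/(19/6))/2 = 721/228.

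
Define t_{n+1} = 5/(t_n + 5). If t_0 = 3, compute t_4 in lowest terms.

t_1 = 5/(3 + 5) = 5/8.
t_2 = 5/(5/8 + 5) = 8/9.
t_3 = 5/(8/9 + 5) = 45/53.
t_4 = 5/(45/53 + 5) = 53/62.

53/62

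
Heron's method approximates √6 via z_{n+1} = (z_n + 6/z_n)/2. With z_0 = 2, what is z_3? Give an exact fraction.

z_1 = (2 + 6/2)/2 = 5/2.
z_2 = (5/2 + 6/(5/2))/2 = 49/20.
z_3 = (49/20 + 6/(49/20))/2 = 4801/1960.

4801/1960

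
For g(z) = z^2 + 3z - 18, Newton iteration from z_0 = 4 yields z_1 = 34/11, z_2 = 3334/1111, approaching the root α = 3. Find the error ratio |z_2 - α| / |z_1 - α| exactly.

z_1 - α = 34/11 - 3 = 1/11, so |z_1 - α| = 1/11.
z_2 - α = 3334/1111 - 3 = 1/1111, so |z_2 - α| = 1/1111.
Ratio = (1/1111) / (1/11) = 1/101.

1/101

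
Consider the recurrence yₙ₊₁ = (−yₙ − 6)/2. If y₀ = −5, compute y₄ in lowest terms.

−35/16

y₁ = (−(−5) − 6)/2 = −1/2.
y₂ = (−(−1/2) − 6)/2 = −11/4.
y₃ = (−(−11/4) − 6)/2 = −13/8.
y₄ = (−(−13/8) − 6)/2 = −35/16.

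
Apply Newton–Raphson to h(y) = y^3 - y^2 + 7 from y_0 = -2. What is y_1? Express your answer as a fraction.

-27/16

h'(y) = 3y^2 - 2y.
h(-2) = -5, h'(-2) = 16, so y_1 = (-2) - (-5)/16 = -27/16.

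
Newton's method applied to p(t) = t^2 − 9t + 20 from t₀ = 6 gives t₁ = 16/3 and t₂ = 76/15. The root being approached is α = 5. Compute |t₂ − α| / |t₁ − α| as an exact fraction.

t₁ − α = 16/3 − 5 = 1/3, so |t₁ − α| = 1/3.
t₂ − α = 76/15 − 5 = 1/15, so |t₂ − α| = 1/15.
Ratio = (1/15) / (1/3) = 1/5.

1/5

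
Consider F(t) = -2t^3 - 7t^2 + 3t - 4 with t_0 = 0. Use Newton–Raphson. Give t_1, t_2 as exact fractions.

F'(t) = -6t^2 - 14t + 3.
F(0) = -4, F'(0) = 3, so t_1 = 0 - (-4)/3 = 4/3.
F(4/3) = -464/27, F'(4/3) = -79/3, so t_2 = (4/3) - (-464/27)/(-79/3) = 484/711.

t_1 = 4/3, t_2 = 484/711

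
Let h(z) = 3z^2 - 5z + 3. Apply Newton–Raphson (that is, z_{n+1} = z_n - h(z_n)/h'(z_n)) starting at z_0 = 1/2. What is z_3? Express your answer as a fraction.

29829/28448

h'(z) = 6z - 5.
h(1/2) = 5/4, h'(1/2) = -2, so z_1 = (1/2) - (5/4)/(-2) = 9/8.
h(9/8) = 75/64, h'(9/8) = 7/4, so z_2 = (9/8) - (75/64)/(7/4) = 51/112.
h(51/112) = 16875/12544, h'(51/112) = -127/56, so z_3 = (51/112) - (16875/12544)/(-127/56) = 29829/28448.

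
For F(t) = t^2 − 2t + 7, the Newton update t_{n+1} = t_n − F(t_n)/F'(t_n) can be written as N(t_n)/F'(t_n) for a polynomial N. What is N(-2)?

−3

F'(t) = 2t − 2.
N(t) = t·F'(t) − F(t) = t·(2t − 2) − (t^2 − 2t + 7) = t^2 − 7.
N(-2) = −3.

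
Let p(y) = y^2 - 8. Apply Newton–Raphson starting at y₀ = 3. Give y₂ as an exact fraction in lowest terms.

577/204

p'(y) = 2y.
p(3) = 1, p'(3) = 6, so y₁ = 3 - 1/6 = 17/6.
p(17/6) = 1/36, p'(17/6) = 17/3, so y₂ = (17/6) - (1/36)/(17/3) = 577/204.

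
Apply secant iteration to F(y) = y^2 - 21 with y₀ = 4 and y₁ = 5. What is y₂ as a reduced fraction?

41/9

F(4) = -5, F(5) = 4. y₂ = 5 - 4·(5 - 4)/(4 - (-5)) = 41/9.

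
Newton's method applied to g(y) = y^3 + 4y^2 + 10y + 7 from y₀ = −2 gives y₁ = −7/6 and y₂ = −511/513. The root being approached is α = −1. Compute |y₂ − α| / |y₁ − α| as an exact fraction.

y₁ − α = −7/6 − (−1) = −7/6 + 1 = −1/6, so |y₁ − α| = 1/6.
y₂ − α = −511/513 − (−1) = −511/513 + 1 = 2/513, so |y₂ − α| = 2/513.
Ratio = (2/513) / (1/6) = 4/171.

4/171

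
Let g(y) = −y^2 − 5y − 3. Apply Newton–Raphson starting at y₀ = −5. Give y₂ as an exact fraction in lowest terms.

g'(y) = −2y − 5.
g(−5) = −3, g'(−5) = 5, so y₁ = (−5) − (−3)/5 = −22/5.
g(−22/5) = −9/25, g'(−22/5) = 19/5, so y₂ = (−22/5) − (−9/25)/(19/5) = −409/95.

−409/95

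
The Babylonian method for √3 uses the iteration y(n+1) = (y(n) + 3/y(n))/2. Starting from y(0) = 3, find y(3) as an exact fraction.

97/56

y(1) = (3 + 3/3)/2 = 2.
y(2) = (2 + 3/2)/2 = 7/4.
y(3) = (7/4 + 3/(7/4))/2 = 97/56.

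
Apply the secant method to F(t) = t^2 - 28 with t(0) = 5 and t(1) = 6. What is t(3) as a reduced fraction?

F(5) = -3, F(6) = 8. t(2) = 6 - 8·(6 - 5)/(8 - (-3)) = 58/11.
F(6) = 8, F(58/11) = -24/121. t(3) = (58/11) - (-24/121)·((58/11) - 6)/((-24/121) - 8) = 164/31.

164/31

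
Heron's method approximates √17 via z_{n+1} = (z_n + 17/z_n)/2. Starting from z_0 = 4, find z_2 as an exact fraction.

2177/528

z_1 = (4 + 17/4)/2 = 33/8.
z_2 = (33/8 + 17/(33/8))/2 = 2177/528.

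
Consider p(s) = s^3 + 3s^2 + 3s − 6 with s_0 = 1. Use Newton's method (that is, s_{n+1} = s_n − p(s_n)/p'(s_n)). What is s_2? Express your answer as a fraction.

8693/9522

p'(s) = 3s^2 + 6s + 3.
p(1) = 1, p'(1) = 12, so s_1 = 1 − 1/12 = 11/12.
p(11/12) = 71/1728, p'(11/12) = 529/48, so s_2 = (11/12) − (71/1728)/(529/48) = 8693/9522.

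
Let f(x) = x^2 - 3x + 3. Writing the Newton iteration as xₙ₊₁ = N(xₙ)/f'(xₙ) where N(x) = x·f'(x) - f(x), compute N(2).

f'(x) = 2x - 3.
N(x) = x·f'(x) - f(x) = x·(2x - 3) - (x^2 - 3x + 3) = x^2 - 3.
N(2) = 1.

1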